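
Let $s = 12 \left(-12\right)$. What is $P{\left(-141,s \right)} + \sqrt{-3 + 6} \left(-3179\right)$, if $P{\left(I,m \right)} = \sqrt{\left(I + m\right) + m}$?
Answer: $- 3179 \sqrt{3} + i \sqrt{429} \approx -5506.2 + 20.712 i$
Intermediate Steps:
$s = -144$
$P{\left(I,m \right)} = \sqrt{I + 2 m}$
$P{\left(-141,s \right)} + \sqrt{-3 + 6} \left(-3179\right) = \sqrt{-141 + 2 \left(-144\right)} + \sqrt{-3 + 6} \left(-3179\right) = \sqrt{-141 - 288} + \sqrt{3} \left(-3179\right) = \sqrt{-429} - 3179 \sqrt{3} = i \sqrt{429} - 3179 \sqrt{3} = - 3179 \sqrt{3} + i \sqrt{429}$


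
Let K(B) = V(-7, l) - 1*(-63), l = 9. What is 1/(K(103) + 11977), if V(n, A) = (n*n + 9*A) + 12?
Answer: 1/12182 ≈ 8.2088e-5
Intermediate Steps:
V(n, A) = 12 + n² + 9*A (V(n, A) = (n² + 9*A) + 12 = 12 + n² + 9*A)
K(B) = 205 (K(B) = (12 + (-7)² + 9*9) - 1*(-63) = (12 + 49 + 81) + 63 = 142 + 63 = 205)
1/(K(103) + 11977) = 1/(205 + 11977) = 1/12182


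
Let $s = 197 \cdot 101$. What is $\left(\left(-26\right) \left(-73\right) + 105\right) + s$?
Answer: $21900$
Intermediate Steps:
$s = 19897$
$\left(\left(-26\right) \left(-73\right) + 105\right) + s = \left(\left(-26\right) \left(-73\right) + 105\right) + 19897 = \left(1898 + 105\right) + 19897 = 2003 + 19897 = 21900$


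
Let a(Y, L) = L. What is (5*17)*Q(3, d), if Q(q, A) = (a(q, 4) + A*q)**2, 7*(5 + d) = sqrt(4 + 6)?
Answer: 511615/49 - 5610*sqrt(10)/7 ≈ 7906.8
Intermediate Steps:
d = -5 + sqrt(10)/7 (d = -5 + sqrt(4 + 6)/7 = -5 + sqrt(10)/7 ≈ -4.5482)
Q(q, A) = (4 + A*q)**2
(5*17)*Q(3, d) = (5*17)*(4 + (-5 + sqrt(10)/7)*3)**2 = 85*(4 + (-15 + 3*sqrt(10)/7))**2 = 85*(-11 + 3*sqrt(10)/7)**2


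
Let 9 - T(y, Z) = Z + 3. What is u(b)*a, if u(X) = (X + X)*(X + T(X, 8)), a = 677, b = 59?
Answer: 4553502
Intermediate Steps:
T(y, Z) = 6 - Z (T(y, Z) = 9 - (Z + 3) = 9 - (3 + Z) = 9 + (-3 - Z) = 6 - Z)
u(X) = 2*X*(-2 + X) (u(X) = (X + X)*(X + (6 - 1*8)) = (2*X)*(X + (6 - 8)) = (2*X)*(X - 2) = (2*X)*(-2 + X) = 2*X*(-2 + X))
u(b)*a = (2*59*(-2 + 59))*677 = (2*59*57)*677 = 6726*677 = 4553502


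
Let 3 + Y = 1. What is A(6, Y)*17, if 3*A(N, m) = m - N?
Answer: -136/3 ≈ -45.333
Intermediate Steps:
Y = -2 (Y = -3 + 1 = -2)
A(N, m) = -N/3 + m/3 (A(N, m) = (m - N)/3 = -N/3 + m/3)
A(6, Y)*17 = (-⅓*6 + (⅓)*(-2))*17 = (-2 - ⅔)*17 = -8/3*17 = -136/3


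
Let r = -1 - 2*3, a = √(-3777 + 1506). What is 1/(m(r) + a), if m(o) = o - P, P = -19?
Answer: 4/805 - I*√2271/2415 ≈ 0.0049689 - 0.019733*I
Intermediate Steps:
a = I*√2271 (a = √(-2271) = I*√2271 ≈ 47.655*I)
r = -7 (r = -1 - 6 = -7)
m(o) = 19 + o (m(o) = o - 1*(-19) = o + 19 = 19 + o)
1/(m(r) + a) = 1/((19 - 7) + I*√2271) = 1/(12 + I*√2271)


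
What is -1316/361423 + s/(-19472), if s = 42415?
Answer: -15355381697/7037628656 ≈ -2.1819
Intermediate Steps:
-1316/361423 + s/(-19472) = -1316/361423 + 42415/(-19472) = -1316*1/361423 + 42415*(-1/19472) = -1316/361423 - 42415/19472 = -15355381697/7037628656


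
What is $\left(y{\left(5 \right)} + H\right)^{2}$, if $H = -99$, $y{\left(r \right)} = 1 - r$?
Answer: $10609$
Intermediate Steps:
$\left(y{\left(5 \right)} + H\right)^{2} = \left(\left(1 - 5\right) - 99\right)^{2} = \left(-4 - 99\right)^{2} = \left(-103\right)^{2} = 10609$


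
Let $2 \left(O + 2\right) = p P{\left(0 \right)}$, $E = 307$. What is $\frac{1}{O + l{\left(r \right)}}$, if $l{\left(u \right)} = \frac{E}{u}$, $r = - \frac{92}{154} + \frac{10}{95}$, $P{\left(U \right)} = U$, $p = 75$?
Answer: $- \frac{720}{450581} \approx -0.0015979$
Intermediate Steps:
$r = - \frac{720}{1463}$ ($r = \left(-92\right) \frac{1}{154} + 10 \cdot \frac{1}{95} = - \frac{46}{77} + \frac{2}{19} = - \frac{720}{1463} \approx -0.49214$)
$l{\left(u \right)} = \frac{307}{u}$
$O = -2$ ($O = -2 + \frac{75 \cdot 0}{2} = -2 + \frac{1}{2} \cdot 0 = -2 + 0 = -2$)
$\frac{1}{O + l{\left(r \right)}} = \frac{1}{-2 + \frac{307}{- \frac{720}{1463}}} = \frac{1}{-2 + 307 \left(- \frac{1463}{720}\right)} = \frac{1}{-2 - \frac{449141}{720}} = \frac{1}{- \frac{450581}{720}} = - \frac{720}{450581}$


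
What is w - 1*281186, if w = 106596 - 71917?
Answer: -246507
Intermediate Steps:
w = 34679
w - 1*281186 = 34679 - 1*281186 = 34679 - 281186 = -246507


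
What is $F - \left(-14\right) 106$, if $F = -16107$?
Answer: $-14623$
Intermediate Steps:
$F - \left(-14\right) 106 = -16107 - \left(-14\right) 106 = -16107 - -1484 = -16107 + 1484 = -14623$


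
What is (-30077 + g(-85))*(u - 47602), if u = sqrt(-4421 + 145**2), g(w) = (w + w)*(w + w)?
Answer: 56027554 - 2354*sqrt(4151) ≈ 5.5876e+7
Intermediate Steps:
g(w) = 4*w**2 (g(w) = (2*w)*(2*w) = 4*w**2)
u = 2*sqrt(4151) (u = sqrt(-4421 + 21025) = sqrt(16604) = 2*sqrt(4151) ≈ 128.86)
(-30077 + g(-85))*(u - 47602) = (-30077 + 4*(-85)**2)*(2*sqrt(4151) - 47602) = (-30077 + 4*7225)*(-47602 + 2*sqrt(4151)) = (-30077 + 28900)*(-47602 + 2*sqrt(4151)) = -1177*(-47602 + 2*sqrt(4151)) = 56027554 - 2354*sqrt(4151)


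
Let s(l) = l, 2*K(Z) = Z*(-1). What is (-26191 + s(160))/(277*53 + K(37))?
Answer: -17354/9775 ≈ -1.7753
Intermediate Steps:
K(Z) = -Z/2 (K(Z) = (Z*(-1))/2 = (-Z)/2 = -Z/2)
(-26191 + s(160))/(277*53 + K(37)) = (-26191 + 160)/(277*53 - ½*37) = -26031/(14681 - 37/2) = -26031/29325/2 = -26031*2/29325 = -17354/9775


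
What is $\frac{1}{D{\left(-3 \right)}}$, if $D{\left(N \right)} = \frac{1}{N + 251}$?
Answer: $248$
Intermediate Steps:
$D{\left(N \right)} = \frac{1}{251 + N}$
$\frac{1}{D{\left(-3 \right)}} = \frac{1}{\frac{1}{251 - 3}} = \frac{1}{\frac{1}{248}} = 248$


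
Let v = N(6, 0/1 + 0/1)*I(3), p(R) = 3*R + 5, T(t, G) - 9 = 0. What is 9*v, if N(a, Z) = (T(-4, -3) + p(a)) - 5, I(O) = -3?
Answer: -729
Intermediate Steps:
T(t, G) = 9 (T(t, G) = 9 + 0 = 9)
p(R) = 5 + 3*R
N(a, Z) = 9 + 3*a (N(a, Z) = (9 + (5 + 3*a)) - 5 = (14 + 3*a) - 5 = 9 + 3*a)
v = -81 (v = (9 + 3*6)*(-3) = (9 + 18)*(-3) = 27*(-3) = -81)
9*v = 9*(-81) = -729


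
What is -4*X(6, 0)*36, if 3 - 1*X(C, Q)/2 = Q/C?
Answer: -864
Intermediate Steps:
X(C, Q) = 6 - 2*Q/C
-4*X(6, 0)*36 = -4*(6 - 2*0/6)*36 = -4*(6 - 2*0*⅙)*36 = -4*(6 + 0)*36 = -4*6*36 = -24*36 = -864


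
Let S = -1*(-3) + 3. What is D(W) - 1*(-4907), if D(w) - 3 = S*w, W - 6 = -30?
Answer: 4766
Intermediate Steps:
W = -24 (W = 6 - 30 = -24)
S = 6 (S = 3 + 3 = 6)
D(w) = 3 + 6*w
D(W) - 1*(-4907) = (3 + 6*(-24)) - 1*(-4907) = (3 - 144) + 4907 = -141 + 4907 = 4766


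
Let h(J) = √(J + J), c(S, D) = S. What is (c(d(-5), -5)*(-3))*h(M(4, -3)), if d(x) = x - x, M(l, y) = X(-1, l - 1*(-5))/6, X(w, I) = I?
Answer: 0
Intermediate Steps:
M(l, y) = ⅚ + l/6 (M(l, y) = (l - 1*(-5))/6 = (l + 5)*(⅙) = (5 + l)*(⅙) = ⅚ + l/6)
d(x) = 0
h(J) = √2*√J (h(J) = √(2*J) = √2*√J)
(c(d(-5), -5)*(-3))*h(M(4, -3)) = (0*(-3))*(√2*√(⅚ + (⅙)*4)) = 0*(√2*√(⅚ + ⅔)) = 0*(√2*√(3/2)) = 0*(√2*(√6/2)) = 0*√3 = 0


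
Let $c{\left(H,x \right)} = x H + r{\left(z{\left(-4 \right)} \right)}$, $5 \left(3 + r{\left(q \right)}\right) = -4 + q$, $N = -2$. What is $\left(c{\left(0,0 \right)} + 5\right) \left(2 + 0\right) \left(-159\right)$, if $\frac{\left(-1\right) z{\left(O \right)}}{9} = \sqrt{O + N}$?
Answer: $- \frac{1908}{5} + \frac{2862 i \sqrt{6}}{5} \approx -381.6 + 1402.1 i$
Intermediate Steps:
$z{\left(O \right)} = - 9 \sqrt{-2 + O}$ ($z{\left(O \right)} = - 9 \sqrt{O - 2} = - 9 \sqrt{-2 + O}$)
$r{\left(q \right)} = - \frac{19}{5} + \frac{q}{5}$ ($r{\left(q \right)} = -3 + \frac{-4 + q}{5} = -3 + \left(- \frac{4}{5} + \frac{q}{5}\right) = - \frac{19}{5} + \frac{q}{5}$)
$c{\left(H,x \right)} = - \frac{19}{5} + H x - \frac{9 i \sqrt{6}}{5}$ ($c{\left(H,x \right)} = x H - \left(\frac{19}{5} - \frac{\left(-9\right) \sqrt{-2 - 4}}{5}\right) = H x - \left(\frac{19}{5} - \frac{\left(-9\right) \sqrt{-6}}{5}\right) = H x - \left(\frac{19}{5} - \frac{\left(-9\right) i \sqrt{6}}{5}\right) = H x - \left(\frac{19}{5} + \frac{9 i \sqrt{6}}{5}\right) = - \frac{19}{5} + H x - \frac{9 i \sqrt{6}}{5}$)
$\left(c{\left(0,0 \right)} + 5\right) \left(2 + 0\right) \left(-159\right) = \left(\left(- \frac{19}{5} + 0 \cdot 0 - \frac{9 i \sqrt{6}}{5}\right) + 5\right) \left(2 + 0\right) \left(-159\right) = \left(\left(- \frac{19}{5} + 0 - \frac{9 i \sqrt{6}}{5}\right) + 5\right) 2 \left(-159\right) = \left(\left(- \frac{19}{5} - \frac{9 i \sqrt{6}}{5}\right) + 5\right) 2 \left(-159\right) = \left(\frac{6}{5} - \frac{9 i \sqrt{6}}{5}\right) 2 \left(-159\right) = \left(\frac{12}{5} - \frac{18 i \sqrt{6}}{5}\right) \left(-159\right) = - \frac{1908}{5} + \frac{2862 i \sqrt{6}}{5}$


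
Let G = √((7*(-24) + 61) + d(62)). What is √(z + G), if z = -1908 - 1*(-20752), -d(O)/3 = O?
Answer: √(18844 + I*√293) ≈ 137.27 + 0.0623*I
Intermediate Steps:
d(O) = -3*O
z = 18844 (z = -1908 + 20752 = 18844)
G = I*√293 (G = √((7*(-24) + 61) - 3*62) = √((-168 + 61) - 186) = √(-107 - 186) = √(-293) = I*√293 ≈ 17.117*I)
√(z + G) = √(18844 + I*√293)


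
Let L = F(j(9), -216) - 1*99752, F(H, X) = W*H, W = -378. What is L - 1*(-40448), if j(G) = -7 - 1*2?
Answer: -55902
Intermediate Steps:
j(G) = -9 (j(G) = -7 - 2 = -9)
F(H, X) = -378*H
L = -96350 (L = -378*(-9) - 1*99752 = 3402 - 99752 = -96350)
L - 1*(-40448) = -96350 - 1*(-40448) = -96350 + 40448 = -55902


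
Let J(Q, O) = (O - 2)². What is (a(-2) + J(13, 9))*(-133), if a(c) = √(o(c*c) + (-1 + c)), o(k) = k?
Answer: -6650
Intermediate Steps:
J(Q, O) = (-2 + O)²
a(c) = √(-1 + c + c²) (a(c) = √(c*c + (-1 + c)) = √(c² + (-1 + c)) = √(-1 + c + c²))
(a(-2) + J(13, 9))*(-133) = (√(-1 - 2 + (-2)²) + (-2 + 9)²)*(-133) = (√(-1 - 2 + 4) + 7²)*(-133) = (√1 + 49)*(-133) = (1 + 49)*(-133) = 50*(-133) = -6650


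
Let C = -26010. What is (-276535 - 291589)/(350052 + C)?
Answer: -284062/162021 ≈ -1.7532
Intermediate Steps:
(-276535 - 291589)/(350052 + C) = (-276535 - 291589)/(350052 - 26010) = -568124/324042 = -568124*1/324042 = -284062/162021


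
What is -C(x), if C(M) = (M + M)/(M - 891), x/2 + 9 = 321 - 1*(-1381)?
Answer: -6772/2495 ≈ -2.7142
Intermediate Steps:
x = 3386 (x = -18 + 2*(321 - 1*(-1381)) = -18 + 2*(321 + 1381) = -18 + 2*1702 = -18 + 3404 = 3386)
C(M) = 2*M/(-891 + M) (C(M) = (2*M)/(-891 + M) = 2*M/(-891 + M))
-C(x) = -2*3386/(-891 + 3386) = -2*3386/2495 = -1*6772/2495 = -6772/2495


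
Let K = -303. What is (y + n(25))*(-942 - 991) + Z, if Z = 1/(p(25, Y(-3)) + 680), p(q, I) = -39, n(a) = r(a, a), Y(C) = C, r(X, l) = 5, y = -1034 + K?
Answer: 1650418597/641 ≈ 2.5748e+6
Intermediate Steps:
y = -1337 (y = -1034 - 303 = -1337)
n(a) = 5
Z = 1/641 (Z = 1/(-39 + 680) = 1/641 ≈ 0.0015601)
(y + n(25))*(-942 - 991) + Z = (-1337 + 5)*(-942 - 991) + 1/641 = -1332*(-1933) + 1/641 = 2574756 + 1/641 = 1650418597/641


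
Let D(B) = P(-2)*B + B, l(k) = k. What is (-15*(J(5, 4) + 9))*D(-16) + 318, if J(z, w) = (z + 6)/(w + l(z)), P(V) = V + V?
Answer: -7042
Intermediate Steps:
P(V) = 2*V
D(B) = -3*B (D(B) = (2*(-2))*B + B = -4*B + B = -3*B)
J(z, w) = (6 + z)/(w + z) (J(z, w) = (z + 6)/(w + z) = (6 + z)/(w + z))
(-15*(J(5, 4) + 9))*D(-16) + 318 = (-15*((6 + 5)/(4 + 5) + 9))*(-3*(-16)) + 318 = -15*(11/9 + 9)*48 + 318 = -15*92/9*48 + 318 = -460/3*48 + 318 = -7360 + 318 = -7042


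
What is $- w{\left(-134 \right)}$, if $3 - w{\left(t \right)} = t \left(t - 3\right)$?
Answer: $18355$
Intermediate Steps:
$w{\left(t \right)} = 3 - t \left(-3 + t\right)$ ($w{\left(t \right)} = 3 - t \left(t - 3\right) = 3 - t \left(-3 + t\right)$)
$- w{\left(-134 \right)} = - (3 - \left(-134\right)^{2} + 3 \left(-134\right)) = - (3 - 17956 - 402) = \left(-1\right) \left(-18355\right) = 18355$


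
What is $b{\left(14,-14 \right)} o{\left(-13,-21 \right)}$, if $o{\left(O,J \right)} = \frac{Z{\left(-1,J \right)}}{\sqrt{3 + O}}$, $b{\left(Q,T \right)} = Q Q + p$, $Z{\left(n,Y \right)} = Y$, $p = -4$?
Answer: $\frac{2016 i \sqrt{10}}{5} \approx 1275.0 i$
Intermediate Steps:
$b{\left(Q,T \right)} = -4 + Q^{2}$ ($b{\left(Q,T \right)} = Q Q - 4 = Q^{2} - 4 = -4 + Q^{2}$)
$o{\left(O,J \right)} = \frac{J}{\sqrt{3 + O}}$
$b{\left(14,-14 \right)} o{\left(-13,-21 \right)} = \left(-4 + 14^{2}\right) \left(- \frac{21}{\sqrt{3 - 13}}\right) = \left(-4 + 196\right) \left(- \frac{21}{i \sqrt{10}}\right) = 192 \left(- 21 \left(- \frac{i \sqrt{10}}{10}\right)\right) = 192 \frac{21 i \sqrt{10}}{10} = \frac{2016 i \sqrt{10}}{5}$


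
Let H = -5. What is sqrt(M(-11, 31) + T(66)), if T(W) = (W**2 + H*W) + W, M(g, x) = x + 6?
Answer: sqrt(4129) ≈ 64.257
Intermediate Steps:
M(g, x) = 6 + x
T(W) = W**2 - 4*W (T(W) = (W**2 - 5*W) + W = W**2 - 4*W)
sqrt(M(-11, 31) + T(66)) = sqrt((6 + 31) + 66*(-4 + 66)) = sqrt(37 + 66*62) = sqrt(37 + 4092) = sqrt(4129)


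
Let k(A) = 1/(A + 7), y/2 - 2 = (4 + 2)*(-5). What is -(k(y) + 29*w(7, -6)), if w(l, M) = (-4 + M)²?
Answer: -142099/49 ≈ -2900.0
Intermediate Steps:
y = -56 (y = 4 + 2*((4 + 2)*(-5)) = 4 + 2*(6*(-5)) = 4 + 2*(-30) = 4 - 60 = -56)
k(A) = 1/(7 + A)
-(k(y) + 29*w(7, -6)) = -(1/(7 - 56) + 29*(-4 - 6)²) = -(1/(-49) + 29*(-10)²) = -(-1/49 + 29*100) = -(-1/49 + 2900) = -1*142099/49 = -142099/49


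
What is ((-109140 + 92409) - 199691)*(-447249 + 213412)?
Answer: 50607471214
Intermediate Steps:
((-109140 + 92409) - 199691)*(-447249 + 213412) = (-16731 - 199691)*(-233837) = -216422*(-233837) = 50607471214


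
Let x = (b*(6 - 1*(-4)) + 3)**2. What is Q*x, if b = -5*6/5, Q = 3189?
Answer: 10361061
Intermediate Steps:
b = -6 (b = -30*1/5 = -6)
x = 3249 (x = (-6*(6 - 1*(-4)) + 3)**2 = (-6*(6 + 4) + 3)**2 = (-6*10 + 3)**2 = (-60 + 3)**2 = (-57)**2 = 3249)
Q*x = 3189*3249 = 10361061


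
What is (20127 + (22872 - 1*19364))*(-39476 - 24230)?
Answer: -1505691310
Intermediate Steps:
(20127 + (22872 - 1*19364))*(-39476 - 24230) = (20127 + (22872 - 19364))*(-63706) = (20127 + 3508)*(-63706) = 23635*(-63706) = -1505691310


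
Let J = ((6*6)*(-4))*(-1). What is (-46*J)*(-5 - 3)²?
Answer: -423936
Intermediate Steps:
J = 144 (J = (36*(-4))*(-1) = -144*(-1) = 144)
(-46*J)*(-5 - 3)² = (-46*144)*(-5 - 3)² = -6624*(-8)² = -6624*64 = -423936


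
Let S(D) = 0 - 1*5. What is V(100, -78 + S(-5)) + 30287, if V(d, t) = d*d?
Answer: 40287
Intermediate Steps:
S(D) = -5 (S(D) = 0 - 5 = -5)
V(d, t) = d**2
V(100, -78 + S(-5)) + 30287 = 100**2 + 30287 = 10000 + 30287 = 40287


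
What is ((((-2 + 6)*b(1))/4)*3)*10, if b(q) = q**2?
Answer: 30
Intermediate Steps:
((((-2 + 6)*b(1))/4)*3)*10 = ((((-2 + 6)*1**2)/4)*3)*10 = (((4*1)*(1/4))*3)*10 = ((4*(1/4))*3)*10 = (1*3)*10 = 3*10 = 30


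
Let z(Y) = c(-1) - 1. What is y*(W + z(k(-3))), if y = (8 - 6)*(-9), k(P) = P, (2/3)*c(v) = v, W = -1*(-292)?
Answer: -5211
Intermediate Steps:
W = 292
c(v) = 3*v/2
y = -18 (y = 2*(-9) = -18)
z(Y) = -5/2 (z(Y) = (3/2)*(-1) - 1 = -3/2 - 1 = -5/2)
y*(W + z(k(-3))) = -18*(292 - 5/2) = -18*579/2 = -5211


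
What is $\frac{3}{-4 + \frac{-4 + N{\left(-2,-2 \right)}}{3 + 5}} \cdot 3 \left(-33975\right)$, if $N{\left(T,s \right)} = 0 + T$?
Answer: $\frac{1223100}{19} \approx 64374.0$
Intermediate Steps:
$N{\left(T,s \right)} = T$
$\frac{3}{-4 + \frac{-4 + N{\left(-2,-2 \right)}}{3 + 5}} \cdot 3 \left(-33975\right) = \frac{3}{-4 + \frac{-4 - 2}{3 + 5}} \cdot 3 \left(-33975\right) = \frac{3}{-4 - \frac{6}{8}} \cdot 3 \left(-33975\right) = \frac{3}{-4 - \frac{3}{4}} \cdot 3 \left(-33975\right) = \frac{3}{- \frac{19}{4}} \cdot 3 \left(-33975\right) = 3 \left(- \frac{4}{19}\right) 3 \left(-33975\right) = \left(- \frac{12}{19}\right) 3 \left(-33975\right) = \left(- \frac{36}{19}\right) \left(-33975\right) = \frac{1223100}{19}$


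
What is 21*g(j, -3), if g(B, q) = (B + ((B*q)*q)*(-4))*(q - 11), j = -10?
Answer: -102900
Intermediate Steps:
g(B, q) = (-11 + q)*(B - 4*B*q²) (g(B, q) = (B + (B*q²)*(-4))*(-11 + q) = (B - 4*B*q²)*(-11 + q) = (-11 + q)*(B - 4*B*q²))
21*g(j, -3) = 21*(-10*(-11 - 3 - 4*(-3)³ + 44*(-3)²)) = 21*(-10*(-11 - 3 - 4*(-27) + 44*9)) = 21*(-10*(-11 - 3 + 108 + 396)) = 21*(-10*490) = 21*(-4900) = -102900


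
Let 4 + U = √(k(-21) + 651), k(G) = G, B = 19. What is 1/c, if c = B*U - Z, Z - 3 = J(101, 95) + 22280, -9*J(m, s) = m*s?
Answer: -862362/18352967333 - 4617*√70/36705934666 ≈ -4.8040e-5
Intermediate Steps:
U = -4 + 3*√70 (U = -4 + √(-21 + 651) = -4 + √630 = -4 + 3*√70 ≈ 21.100)
J(m, s) = -m*s/9
Z = 190952/9 (Z = 3 + (-⅑*101*95 + 22280) = 3 + (-9595/9 + 22280) = 3 + 190925/9 = 190952/9 ≈ 21217.)
c = -191636/9 + 57*√70 (c = 19*(-4 + 3*√70) - 1*190952/9 = (-76 + 57*√70) - 190952/9 = -191636/9 + 57*√70 ≈ -20816.)
1/c = 1/(-191636/9 + 57*√70)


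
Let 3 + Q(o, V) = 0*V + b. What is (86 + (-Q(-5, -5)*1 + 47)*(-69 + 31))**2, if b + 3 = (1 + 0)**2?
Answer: 3572100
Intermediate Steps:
b = -2 (b = -3 + (1 + 0)**2 = -3 + 1**2 = -3 + 1 = -2)
Q(o, V) = -5 (Q(o, V) = -3 + (0*V - 2) = -3 + (0 - 2) = -3 - 2 = -5)
(86 + (-Q(-5, -5)*1 + 47)*(-69 + 31))**2 = (86 + (-1*(-5)*1 + 47)*(-69 + 31))**2 = (86 + (5*1 + 47)*(-38))**2 = (86 + (5 + 47)*(-38))**2 = (86 + 52*(-38))**2 = (86 - 1976)**2 = (-1890)**2 = 3572100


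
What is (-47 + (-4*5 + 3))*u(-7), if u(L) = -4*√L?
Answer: 256*I*√7 ≈ 677.31*I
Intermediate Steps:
(-47 + (-4*5 + 3))*u(-7) = (-47 + (-4*5 + 3))*(-4*I*√7) = (-47 + (-20 + 3))*(-4*I*√7) = (-47 - 17)*(-4*I*√7) = -(-256)*I*√7 = 256*I*√7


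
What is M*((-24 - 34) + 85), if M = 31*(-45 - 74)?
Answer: -99603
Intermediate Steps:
M = -3689 (M = 31*(-119) = -3689)
M*((-24 - 34) + 85) = -3689*((-24 - 34) + 85) = -3689*(-58 + 85) = -3689*27 = -99603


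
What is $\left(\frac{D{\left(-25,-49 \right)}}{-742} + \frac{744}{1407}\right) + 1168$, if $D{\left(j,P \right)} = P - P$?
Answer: $\frac{548040}{469} \approx 1168.5$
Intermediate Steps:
$D{\left(j,P \right)} = 0$
$\left(\frac{D{\left(-25,-49 \right)}}{-742} + \frac{744}{1407}\right) + 1168 = \left(\frac{0}{-742} + \frac{744}{1407}\right) + 1168 = \left(0 \left(- \frac{1}{742}\right) + 744 \cdot \frac{1}{1407}\right) + 1168 = \left(0 + \frac{248}{469}\right) + 1168 = \frac{248}{469} + 1168 = \frac{548040}{469}$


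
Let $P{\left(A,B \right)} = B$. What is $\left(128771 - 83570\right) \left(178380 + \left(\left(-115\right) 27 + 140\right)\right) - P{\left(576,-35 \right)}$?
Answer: $7928933450$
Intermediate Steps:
$\left(128771 - 83570\right) \left(178380 + \left(\left(-115\right) 27 + 140\right)\right) - P{\left(576,-35 \right)} = \left(128771 - 83570\right) \left(178380 + \left(\left(-115\right) 27 + 140\right)\right) - -35 = 45201 \left(178380 + \left(-3105 + 140\right)\right) + 35 = 45201 \left(178380 - 2965\right) + 35 = 45201 \cdot 175415 + 35 = 7928933415 + 35 = 7928933450$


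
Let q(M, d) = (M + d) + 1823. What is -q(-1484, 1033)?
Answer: -1372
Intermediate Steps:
q(M, d) = 1823 + M + d
-q(-1484, 1033) = -(1823 - 1484 + 1033) = -1*1372 = -1372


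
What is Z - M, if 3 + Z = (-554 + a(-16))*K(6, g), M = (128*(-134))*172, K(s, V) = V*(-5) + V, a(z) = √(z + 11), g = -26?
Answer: 2892525 + 104*I*√5 ≈ 2.8925e+6 + 232.55*I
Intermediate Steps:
a(z) = √(11 + z)
K(s, V) = -4*V (K(s, V) = -5*V + V = -4*V)
M = -2950144 (M = -17152*172 = -2950144)
Z = -57619 + 104*I*√5 (Z = -3 + (-554 + √(11 - 16))*(-4*(-26)) = -3 + (-554 + √(-5))*104 = -3 + (-554 + I*√5)*104 = -3 + (-57616 + 104*I*√5) = -57619 + 104*I*√5 ≈ -57619.0 + 232.55*I)
Z - M = (-57619 + 104*I*√5) - 1*(-2950144) = (-57619 + 104*I*√5) + 2950144 = 2892525 + 104*I*√5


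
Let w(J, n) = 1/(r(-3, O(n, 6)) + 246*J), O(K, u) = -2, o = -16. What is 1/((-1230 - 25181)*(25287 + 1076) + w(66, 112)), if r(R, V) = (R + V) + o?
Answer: -16215/11290069824494 ≈ -1.4362e-9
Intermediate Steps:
r(R, V) = -16 + R + V (r(R, V) = (R + V) - 16 = -16 + R + V)
w(J, n) = 1/(-21 + 246*J) (w(J, n) = 1/((-16 - 3 - 2) + 246*J) = 1/(-21 + 246*J))
1/((-1230 - 25181)*(25287 + 1076) + w(66, 112)) = 1/((-1230 - 25181)*(25287 + 1076) + 1/(3*(-7 + 82*66))) = 1/(-26411*26363 + 1/(3*(-7 + 5412))) = 1/(-696273193 + (⅓)/5405) = 1/(-696273193 + (⅓)*(1/5405)) = 1/(-696273193 + 1/16215) = 1/(-11290069824494/16215) = -16215/11290069824494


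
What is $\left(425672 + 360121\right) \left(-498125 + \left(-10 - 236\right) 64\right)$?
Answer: $-403794663117$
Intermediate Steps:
$\left(425672 + 360121\right) \left(-498125 + \left(-10 - 236\right) 64\right) = 785793 \left(-498125 - 15744\right) = 785793 \left(-513869\right) = -403794663117$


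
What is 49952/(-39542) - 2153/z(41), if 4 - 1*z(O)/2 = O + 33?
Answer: 39070323/2767940 ≈ 14.115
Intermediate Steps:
z(O) = -58 - 2*O (z(O) = 8 - 2*(O + 33) = 8 - 2*(33 + O) = 8 + (-66 - 2*O) = -58 - 2*O)
49952/(-39542) - 2153/z(41) = 49952/(-39542) - 2153/(-58 - 2*41) = 49952*(-1/39542) - 2153/(-58 - 82) = -24976/19771 - 2153/(-140) = -24976/19771 - 2153*(-1/140) = -24976/19771 + 2153/140 = 39070323/2767940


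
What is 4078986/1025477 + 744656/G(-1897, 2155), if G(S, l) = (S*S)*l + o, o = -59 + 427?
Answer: 31633311327839230/7952576968392951 ≈ 3.9777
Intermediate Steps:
o = 368
G(S, l) = 368 + l*S² (G(S, l) = (S*S)*l + 368 = S²*l + 368 = l*S² + 368 = 368 + l*S²)
4078986/1025477 + 744656/G(-1897, 2155) = 4078986/1025477 + 744656/(368 + 2155*(-1897)²) = 4078986*(1/1025477) + 744656/(368 + 2155*3598609) = 4078986/1025477 + 744656/(368 + 7755002395) = 4078986/1025477 + 744656/7755002763 = 31633311327839230/7952576968392951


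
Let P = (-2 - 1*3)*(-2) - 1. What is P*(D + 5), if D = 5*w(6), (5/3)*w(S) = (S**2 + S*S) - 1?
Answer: 1962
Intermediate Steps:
P = 9 (P = (-2 - 3)*(-2) - 1 = -5*(-2) - 1 = 10 - 1 = 9)
w(S) = -3/5 + 6*S**2/5 (w(S) = 3*((S**2 + S*S) - 1)/5 = 3*((S**2 + S**2) - 1)/5 = 3*(2*S**2 - 1)/5 = 3*(-1 + 2*S**2)/5 = -3/5 + 6*S**2/5)
D = 213 (D = 5*(-3/5 + (6/5)*6**2) = 5*(-3/5 + (6/5)*36) = 5*(-3/5 + 216/5) = 5*(213/5) = 213)
P*(D + 5) = 9*(213 + 5) = 9*218 = 1962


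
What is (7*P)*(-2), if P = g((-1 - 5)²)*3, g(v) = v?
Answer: -1512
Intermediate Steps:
P = 108 (P = (-1 - 5)²*3 = (-6)²*3 = 36*3 = 108)
(7*P)*(-2) = (7*108)*(-2) = 756*(-2) = -1512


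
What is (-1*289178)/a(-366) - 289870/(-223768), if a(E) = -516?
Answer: 8107294453/14433036 ≈ 561.72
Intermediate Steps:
(-1*289178)/a(-366) - 289870/(-223768) = -1*289178/(-516) - 289870/(-223768) = -289178*(-1/516) - 289870*(-1/223768) = 144589/258 + 144935/111884 = 8107294453/14433036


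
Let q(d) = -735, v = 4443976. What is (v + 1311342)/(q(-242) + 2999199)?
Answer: 2877659/1499232 ≈ 1.9194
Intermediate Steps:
(v + 1311342)/(q(-242) + 2999199) = (4443976 + 1311342)/(-735 + 2999199) = 5755318/2998464 = 5755318*(1/2998464) = 2877659/1499232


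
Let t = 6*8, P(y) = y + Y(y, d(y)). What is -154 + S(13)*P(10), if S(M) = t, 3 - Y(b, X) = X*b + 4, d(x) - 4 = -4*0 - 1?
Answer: -1162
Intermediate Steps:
d(x) = 3 (d(x) = 4 + (-4*0 - 1) = 4 + (0 - 1) = 4 - 1 = 3)
Y(b, X) = -1 - X*b (Y(b, X) = 3 - (X*b + 4) = 3 - (4 + X*b) = 3 + (-4 - X*b) = -1 - X*b)
P(y) = -1 - 2*y (P(y) = y + (-1 - 1*3*y) = y + (-1 - 3*y) = -1 - 2*y)
t = 48
S(M) = 48
-154 + S(13)*P(10) = -154 + 48*(-1 - 2*10) = -154 + 48*(-1 - 20) = -154 + 48*(-21) = -154 - 1008 = -1162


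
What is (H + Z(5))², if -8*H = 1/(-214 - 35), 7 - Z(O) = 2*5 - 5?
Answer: 15880225/3968064 ≈ 4.0020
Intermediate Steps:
Z(O) = 2 (Z(O) = 7 - (2*5 - 5) = 7 - (10 - 5) = 7 - 1*5 = 7 - 5 = 2)
H = 1/1992 (H = -1/(8*(-214 - 35)) = -⅛/(-249) = -⅛*(-1/249) = 1/1992 ≈ 0.00050201)
(H + Z(5))² = (1/1992 + 2)² = (3985/1992)² = 15880225/3968064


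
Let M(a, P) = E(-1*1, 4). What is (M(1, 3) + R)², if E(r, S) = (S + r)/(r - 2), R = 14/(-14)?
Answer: 4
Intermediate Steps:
R = -1 (R = 14*(-1/14) = -1)
E(r, S) = (S + r)/(-2 + r)
M(a, P) = -1 (M(a, P) = (4 - 1*1)/(-2 - 1*1) = (4 - 1)/(-2 - 1) = 3/(-3) = -⅓*3 = -1)
(M(1, 3) + R)² = (-1 - 1)² = (-2)² = 4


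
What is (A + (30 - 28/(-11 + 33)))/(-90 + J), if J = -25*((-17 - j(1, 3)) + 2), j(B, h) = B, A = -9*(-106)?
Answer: 1081/341 ≈ 3.1701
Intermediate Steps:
A = 954
J = 400 (J = -25*((-17 - 1*1) + 2) = -25*((-17 - 1) + 2) = -25*(-18 + 2) = -25*(-16) = 400)
(A + (30 - 28/(-11 + 33)))/(-90 + J) = (954 + (30 - 28/(-11 + 33)))/(-90 + 400) = (954 + (30 - 28/22))/310 = (954 + (30 - 28*1/22))*(1/310) = (954 + (30 - 14/11))*(1/310) = (954 + 316/11)*(1/310) = (10810/11)*(1/310) = 1081/341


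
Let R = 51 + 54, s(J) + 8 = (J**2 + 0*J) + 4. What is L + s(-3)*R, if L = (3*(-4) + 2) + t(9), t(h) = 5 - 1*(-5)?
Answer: 525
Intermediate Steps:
t(h) = 10 (t(h) = 5 + 5 = 10)
s(J) = -4 + J**2 (s(J) = -8 + ((J**2 + 0*J) + 4) = -8 + ((J**2 + 0) + 4) = -8 + (J**2 + 4) = -8 + (4 + J**2) = -4 + J**2)
L = 0 (L = (3*(-4) + 2) + 10 = (-12 + 2) + 10 = -10 + 10 = 0)
R = 105
L + s(-3)*R = 0 + (-4 + (-3)**2)*105 = 0 + (-4 + 9)*105 = 0 + 5*105 = 0 + 525 = 525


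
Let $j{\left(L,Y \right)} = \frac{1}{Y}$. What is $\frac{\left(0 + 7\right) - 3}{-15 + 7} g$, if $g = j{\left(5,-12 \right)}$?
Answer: $\frac{1}{24} \approx 0.041667$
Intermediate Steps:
$g = - \frac{1}{12}$ ($g = \frac{1}{-12} = - \frac{1}{12} \approx -0.083333$)
$\frac{\left(0 + 7\right) - 3}{-15 + 7} g = \frac{\left(0 + 7\right) - 3}{-15 + 7} \left(- \frac{1}{12}\right) = \frac{7 - 3}{-8} \left(- \frac{1}{12}\right) = 4 \left(- \frac{1}{8}\right) \left(- \frac{1}{12}\right) = \left(- \frac{1}{2}\right) \left(- \frac{1}{12}\right) = \frac{1}{24}$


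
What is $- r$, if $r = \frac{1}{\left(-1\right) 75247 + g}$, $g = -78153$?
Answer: $\frac{1}{153400} \approx 6.5189 \cdot 10^{-6}$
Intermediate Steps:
$r = - \frac{1}{153400}$ ($r = \frac{1}{\left(-1\right) 75247 - 78153} = \frac{1}{-75247 - 78153} = \frac{1}{-153400} = - \frac{1}{153400} \approx -6.5189 \cdot 10^{-6}$)
$- r = \left(-1\right) \left(- \frac{1}{153400}\right) = \frac{1}{153400}$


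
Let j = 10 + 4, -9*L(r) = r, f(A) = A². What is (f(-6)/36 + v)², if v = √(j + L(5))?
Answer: 196/9 ≈ 21.778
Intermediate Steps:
L(r) = -r/9
j = 14
v = 11/3 (v = √(14 - ⅑*5) = √(14 - 5/9) = √(121/9) = 11/3 ≈ 3.6667)
(f(-6)/36 + v)² = ((-6)²/36 + 11/3)² = (36*(1/36) + 11/3)² = (1 + 11/3)² = (14/3)² = 196/9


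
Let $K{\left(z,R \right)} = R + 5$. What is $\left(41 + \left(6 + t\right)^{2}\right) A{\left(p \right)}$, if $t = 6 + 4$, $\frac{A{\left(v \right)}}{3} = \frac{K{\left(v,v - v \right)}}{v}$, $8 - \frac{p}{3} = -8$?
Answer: $\frac{1485}{16} \approx 92.813$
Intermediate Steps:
$p = 48$ ($p = 24 - -24 = 24 + 24 = 48$)
$K{\left(z,R \right)} = 5 + R$
$A{\left(v \right)} = \frac{15}{v}$ ($A{\left(v \right)} = 3 \frac{5 + \left(v - v\right)}{v} = 3 \frac{5 + 0}{v} = 3 \frac{5}{v} = \frac{15}{v}$)
$t = 10$
$\left(41 + \left(6 + t\right)^{2}\right) A{\left(p \right)} = \left(41 + \left(6 + 10\right)^{2}\right) \frac{15}{48} = \left(41 + 16^{2}\right) 15 \cdot \frac{1}{48} = \left(41 + 256\right) \frac{5}{16} = 297 \cdot \frac{5}{16} = \frac{1485}{16}$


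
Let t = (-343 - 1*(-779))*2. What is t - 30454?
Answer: -29582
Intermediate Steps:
t = 872 (t = (-343 + 779)*2 = 436*2 = 872)
t - 30454 = 872 - 30454 = -29582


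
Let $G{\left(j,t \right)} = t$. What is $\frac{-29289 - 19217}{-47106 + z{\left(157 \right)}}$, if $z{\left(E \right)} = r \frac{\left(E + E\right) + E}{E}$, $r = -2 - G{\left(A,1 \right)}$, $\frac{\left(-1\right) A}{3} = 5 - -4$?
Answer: $\frac{48506}{47115} \approx 1.0295$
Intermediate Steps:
$A = -27$ ($A = - 3 \left(5 - -4\right) = - 3 \left(5 + 4\right) = \left(-3\right) 9 = -27$)
$r = -3$ ($r = -2 - 1 = -3$)
$z{\left(E \right)} = -9$ ($z{\left(E \right)} = - 3 \frac{\left(E + E\right) + E}{E} = - 3 \frac{2 E + E}{E} = - 3 \frac{3 E}{E} = \left(-3\right) 3 = -9$)
$\frac{-29289 - 19217}{-47106 + z{\left(157 \right)}} = \frac{-29289 - 19217}{-47106 - 9} = - \frac{48506}{-47115} = \left(-48506\right) \left(- \frac{1}{47115}\right) = \frac{48506}{47115}$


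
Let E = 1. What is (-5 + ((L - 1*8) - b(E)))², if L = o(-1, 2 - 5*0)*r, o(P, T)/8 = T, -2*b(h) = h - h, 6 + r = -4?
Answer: 29929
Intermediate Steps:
r = -10 (r = -6 - 4 = -10)
b(h) = 0 (b(h) = -(h - h)/2 = -½*0 = 0)
o(P, T) = 8*T
L = -160 (L = (8*(2 - 5*0))*(-10) = (8*(2 + 0))*(-10) = (8*2)*(-10) = 16*(-10) = -160)
(-5 + ((L - 1*8) - b(E)))² = (-5 + ((-160 - 1*8) - 1*0))² = (-5 + ((-160 - 8) + 0))² = (-5 + (-168 + 0))² = (-5 - 168)² = (-173)² = 29929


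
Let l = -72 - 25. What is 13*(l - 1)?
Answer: -1274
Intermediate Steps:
l = -97
13*(l - 1) = 13*(-97 - 1) = 13*(-98) = -1274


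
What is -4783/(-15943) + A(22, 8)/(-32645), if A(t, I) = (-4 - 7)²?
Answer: 154211932/520459235 ≈ 0.29630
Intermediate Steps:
A(t, I) = 121 (A(t, I) = (-11)² = 121)
-4783/(-15943) + A(22, 8)/(-32645) = -4783/(-15943) + 121/(-32645) = -4783*(-1/15943) + 121*(-1/32645) = 4783/15943 - 121/32645 = 154211932/520459235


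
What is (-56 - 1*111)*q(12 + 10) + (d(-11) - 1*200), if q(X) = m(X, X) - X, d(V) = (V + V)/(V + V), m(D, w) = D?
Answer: -199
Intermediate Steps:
d(V) = 1 (d(V) = (2*V)/((2*V)) = (2*V)*(1/(2*V)) = 1)
q(X) = 0 (q(X) = X - X = 0)
(-56 - 1*111)*q(12 + 10) + (d(-11) - 1*200) = (-56 - 1*111)*0 + (1 - 1*200) = (-56 - 111)*0 + (1 - 200) = -167*0 - 199 = 0 - 199 = -199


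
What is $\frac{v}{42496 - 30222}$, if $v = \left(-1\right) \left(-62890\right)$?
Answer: $\frac{1655}{323} \approx 5.1238$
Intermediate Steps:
$v = 62890$
$\frac{v}{42496 - 30222} = \frac{62890}{42496 - 30222} = \frac{62890}{12274} = 62890 \cdot \frac{1}{12274} = \frac{1655}{323}$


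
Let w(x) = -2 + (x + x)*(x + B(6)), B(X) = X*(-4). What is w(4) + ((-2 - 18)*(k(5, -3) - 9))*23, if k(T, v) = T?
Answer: 1678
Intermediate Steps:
B(X) = -4*X
w(x) = -2 + 2*x*(-24 + x) (w(x) = -2 + (x + x)*(x - 4*6) = -2 + (2*x)*(x - 24) = -2 + (2*x)*(-24 + x) = -2 + 2*x*(-24 + x))
w(4) + ((-2 - 18)*(k(5, -3) - 9))*23 = (-2 - 48*4 + 2*4²) + ((-2 - 18)*(5 - 9))*23 = (-2 - 192 + 2*16) - 20*(-4)*23 = (-2 - 192 + 32) + 80*23 = -162 + 1840 = 1678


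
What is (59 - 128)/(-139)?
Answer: 69/139 ≈ 0.49640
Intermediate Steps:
(59 - 128)/(-139) = -69*(-1/139) = 69/139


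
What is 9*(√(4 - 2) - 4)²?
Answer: 162 - 72*√2 ≈ 60.177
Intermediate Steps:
9*(√(4 - 2) - 4)² = 9*(√2 - 4)² = 9*(-4 + √2)²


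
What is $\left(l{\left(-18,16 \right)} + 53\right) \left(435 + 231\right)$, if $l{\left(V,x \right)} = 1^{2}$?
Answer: $35964$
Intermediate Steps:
$l{\left(V,x \right)} = 1$
$\left(l{\left(-18,16 \right)} + 53\right) \left(435 + 231\right) = \left(1 + 53\right) \left(435 + 231\right) = 54 \cdot 666 = 35964$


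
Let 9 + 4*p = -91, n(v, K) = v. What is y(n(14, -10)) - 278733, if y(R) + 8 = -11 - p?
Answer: -278727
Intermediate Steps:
p = -25 (p = -9/4 + (¼)*(-91) = -9/4 - 91/4 = -25)
y(R) = 6 (y(R) = -8 + (-11 - 1*(-25)) = -8 + (-11 + 25) = -8 + 14 = 6)
y(n(14, -10)) - 278733 = 6 - 278733 = -278727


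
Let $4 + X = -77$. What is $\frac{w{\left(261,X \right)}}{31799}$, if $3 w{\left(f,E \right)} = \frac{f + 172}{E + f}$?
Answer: $\frac{433}{17171460} \approx 2.5216 \cdot 10^{-5}$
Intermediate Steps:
$X = -81$ ($X = -4 - 77 = -81$)
$w{\left(f,E \right)} = \frac{172 + f}{3 \left(E + f\right)}$ ($w{\left(f,E \right)} = \frac{\left(f + 172\right) \frac{1}{E + f}}{3} = \frac{\left(172 + f\right) \frac{1}{E + f}}{3} = \frac{\frac{1}{E + f} \left(172 + f\right)}{3} = \frac{172 + f}{3 \left(E + f\right)}$)
$\frac{w{\left(261,X \right)}}{31799} = \frac{\frac{1}{3} \frac{1}{-81 + 261} \left(172 + 261\right)}{31799} = \frac{1}{3} \cdot \frac{1}{180} \cdot 433 \cdot \frac{1}{31799} = \frac{433}{540} \cdot \frac{1}{31799} = \frac{433}{17171460}$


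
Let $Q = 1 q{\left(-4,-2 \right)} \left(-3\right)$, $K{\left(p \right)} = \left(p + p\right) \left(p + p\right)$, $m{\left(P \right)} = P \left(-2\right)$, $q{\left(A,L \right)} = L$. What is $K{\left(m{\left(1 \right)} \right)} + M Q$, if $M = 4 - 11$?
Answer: $-26$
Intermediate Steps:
$m{\left(P \right)} = - 2 P$
$K{\left(p \right)} = 4 p^{2}$ ($K{\left(p \right)} = 2 p 2 p = 4 p^{2}$)
$M = -7$ ($M = 4 - 11 = -7$)
$Q = 6$ ($Q = 1 \left(-2\right) \left(-3\right) = \left(-2\right) \left(-3\right) = 6$)
$K{\left(m{\left(1 \right)} \right)} + M Q = 4 \left(\left(-2\right) 1\right)^{2} - 42 = 4 \left(-2\right)^{2} - 42 = 4 \cdot 4 - 42 = 16 - 42 = -26$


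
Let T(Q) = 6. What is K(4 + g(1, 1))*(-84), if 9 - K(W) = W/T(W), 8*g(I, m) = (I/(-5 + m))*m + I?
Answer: -11179/16 ≈ -698.69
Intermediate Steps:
g(I, m) = I/8 + I*m/(8*(-5 + m)) (g(I, m) = ((I/(-5 + m))*m + I)/8 = (I*m/(-5 + m) + I)/8 = (I + I*m/(-5 + m))/8 = I/8 + I*m/(8*(-5 + m)))
K(W) = 9 - W/6
K(4 + g(1, 1))*(-84) = (9 - (4 + (⅛)*1*(-5 + 2*1)/(-5 + 1))/6)*(-84) = (9 - (4 + (⅛)*1*(-5 + 2)/(-4))/6)*(-84) = (9 - (4 + (⅛)*1*(-¼)*(-3))/6)*(-84) = (9 - (4 + 3/32)/6)*(-84) = (9 - ⅙*131/32)*(-84) = (9 - 131/192)*(-84) = (1597/192)*(-84) = -11179/16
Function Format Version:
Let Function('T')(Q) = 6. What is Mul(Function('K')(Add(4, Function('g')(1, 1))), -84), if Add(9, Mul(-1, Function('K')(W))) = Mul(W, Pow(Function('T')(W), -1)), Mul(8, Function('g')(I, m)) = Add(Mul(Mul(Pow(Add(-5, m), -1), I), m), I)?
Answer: Rational(-11179, 16) ≈ -698.69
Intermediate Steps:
Function('g')(I, m) = Add(Mul(Rational(1, 8), I), Mul(Rational(1, 8), I, m, Pow(Add(-5, m), -1))) (Function('g')(I, m) = Mul(Rational(1, 8), Add(Mul(Mul(Pow(Add(-5, m), -1), I), m), I)) = Mul(Rational(1, 8), Add(Mul(Mul(I, Pow(Add(-5, m), -1)), m), I)) = Mul(Rational(1, 8), Add(Mul(I, m, Pow(Add(-5, m), -1)), I)) = Mul(Rational(1, 8), Add(I, Mul(I, m, Pow(Add(-5, m), -1)))) = Add(Mul(Rational(1, 8), I), Mul(Rational(1, 8), I, m, Pow(Add(-5, m), -1))))
Function('K')(W) = Add(9, Mul(Rational(-1, 6), W)) (Function('K')(W) = Add(9, Mul(-1, Mul(W, Pow(6, -1)))) = Add(9, Mul(-1, Mul(W, Rational(1, 6)))) = Add(9, Mul(-1, Mul(Rational(1, 6), W))) = Add(9, Mul(Rational(-1, 6), W)))
Mul(Function('K')(Add(4, Function('g')(1, 1))), -84) = Mul(Add(9, Mul(Rational(-1, 6), Add(4, Mul(Rational(1, 8), 1, Pow(Add(-5, 1), -1), Add(-5, Mul(2, 1)))))), -84) = Mul(Add(9, Mul(Rational(-1, 6), Add(4, Mul(Rational(1, 8), 1, Pow(-4, -1), Add(-5, 2))))), -84) = Mul(Add(9, Mul(Rational(-1, 6), Add(4, Mul(Rational(1, 8), 1, Rational(-1, 4), -3)))), -84) = Mul(Add(9, Mul(Rational(-1, 6), Add(4, Rational(3, 32)))), -84) = Mul(Add(9, Mul(Rational(-1, 6), Rational(131, 32))), -84) = Mul(Add(9, Rational(-131, 192)), -84) = Mul(Rational(1597, 192), -84) = Rational(-11179, 16)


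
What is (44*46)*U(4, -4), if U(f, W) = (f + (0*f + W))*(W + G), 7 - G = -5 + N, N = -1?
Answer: 0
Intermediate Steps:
G = 13 (G = 7 - (-5 - 1) = 7 - 1*(-6) = 7 + 6 = 13)
U(f, W) = (13 + W)*(W + f) (U(f, W) = (f + (0*f + W))*(W + 13) = (f + (0 + W))*(13 + W) = (f + W)*(13 + W) = (W + f)*(13 + W) = (13 + W)*(W + f))
(44*46)*U(4, -4) = (44*46)*((-4)² + 13*(-4) + 13*4 - 4*4) = 2024*(16 - 52 + 52 - 16) = 2024*0 = 0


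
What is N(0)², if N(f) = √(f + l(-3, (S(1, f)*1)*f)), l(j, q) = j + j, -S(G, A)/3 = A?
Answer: -6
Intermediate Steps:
S(G, A) = -3*A
l(j, q) = 2*j
N(f) = √(-6 + f) (N(f) = √(f + 2*(-3)) = √(f - 6) = √(-6 + f))
N(0)² = (√(-6 + 0))² = (√(-6))² = (I*√6)² = -6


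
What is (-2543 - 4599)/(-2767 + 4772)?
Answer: -7142/2005 ≈ -3.5621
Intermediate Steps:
(-2543 - 4599)/(-2767 + 4772) = -7142/2005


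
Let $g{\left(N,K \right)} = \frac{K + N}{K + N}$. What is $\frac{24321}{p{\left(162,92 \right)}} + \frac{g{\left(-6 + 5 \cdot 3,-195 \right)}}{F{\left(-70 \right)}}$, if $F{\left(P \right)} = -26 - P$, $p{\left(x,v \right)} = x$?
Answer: $\frac{178381}{1188} \approx 150.15$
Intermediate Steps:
$g{\left(N,K \right)} = 1$
$\frac{24321}{p{\left(162,92 \right)}} + \frac{g{\left(-6 + 5 \cdot 3,-195 \right)}}{F{\left(-70 \right)}} = \frac{24321}{162} + 1 \frac{1}{-26 - -70} = 24321 \cdot \frac{1}{162} + 1 \frac{1}{-26 + 70} = \frac{8107}{54} + 1 \cdot \frac{1}{44} = \frac{8107}{54} + \frac{1}{44} = \frac{178381}{1188}$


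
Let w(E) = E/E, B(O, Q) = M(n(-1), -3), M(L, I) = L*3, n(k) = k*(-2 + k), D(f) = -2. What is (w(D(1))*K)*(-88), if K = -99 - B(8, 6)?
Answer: 9504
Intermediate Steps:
M(L, I) = 3*L
B(O, Q) = 9 (B(O, Q) = 3*(-(-2 - 1)) = 3*(-1*(-3)) = 3*3 = 9)
w(E) = 1
K = -108 (K = -99 - 1*9 = -99 - 9 = -108)
(w(D(1))*K)*(-88) = (1*(-108))*(-88) = -108*(-88) = 9504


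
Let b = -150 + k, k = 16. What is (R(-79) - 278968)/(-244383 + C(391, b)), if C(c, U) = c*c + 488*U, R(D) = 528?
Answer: 139220/78447 ≈ 1.7747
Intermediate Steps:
b = -134 (b = -150 + 16 = -134)
C(c, U) = c² + 488*U
(R(-79) - 278968)/(-244383 + C(391, b)) = (528 - 278968)/(-244383 + (391² + 488*(-134))) = -278440/(-244383 + (152881 - 65392)) = -278440/(-244383 + 87489) = -278440/(-156894) = -278440*(-1/156894) = 139220/78447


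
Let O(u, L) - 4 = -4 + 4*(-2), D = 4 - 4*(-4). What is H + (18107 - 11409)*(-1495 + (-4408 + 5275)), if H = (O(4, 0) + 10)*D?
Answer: -4206304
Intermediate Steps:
D = 20 (D = 4 + 16 = 20)
O(u, L) = -8 (O(u, L) = 4 + (-4 + 4*(-2)) = 4 + (-4 - 8) = 4 - 12 = -8)
H = 40 (H = (-8 + 10)*20 = 2*20 = 40)
H + (18107 - 11409)*(-1495 + (-4408 + 5275)) = 40 + (18107 - 11409)*(-1495 + (-4408 + 5275)) = 40 + 6698*(-1495 + 867) = 40 + 6698*(-628) = 40 - 4206344 = -4206304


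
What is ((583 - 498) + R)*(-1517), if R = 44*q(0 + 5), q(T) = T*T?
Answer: -1797645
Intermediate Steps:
q(T) = T**2
R = 1100 (R = 44*(0 + 5)**2 = 44*5**2 = 44*25 = 1100)
((583 - 498) + R)*(-1517) = ((583 - 498) + 1100)*(-1517) = (85 + 1100)*(-1517) = 1185*(-1517) = -1797645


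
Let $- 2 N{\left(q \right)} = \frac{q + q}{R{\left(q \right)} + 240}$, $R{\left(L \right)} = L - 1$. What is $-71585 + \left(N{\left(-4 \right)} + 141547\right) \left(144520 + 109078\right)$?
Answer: $\frac{8435552676827}{235} \approx 3.5896 \cdot 10^{10}$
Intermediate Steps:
$R{\left(L \right)} = -1 + L$
$N{\left(q \right)} = - \frac{q}{239 + q}$ ($N{\left(q \right)} = - \frac{\left(q + q\right) \frac{1}{\left(-1 + q\right) + 240}}{2} = - \frac{2 q \frac{1}{239 + q}}{2} = - \frac{q}{239 + q}$)
$-71585 + \left(N{\left(-4 \right)} + 141547\right) \left(144520 + 109078\right) = -71585 + \left(\left(-1\right) \left(-4\right) \frac{1}{239 - 4} + 141547\right) \left(144520 + 109078\right) = -71585 + \left(\left(-1\right) \left(-4\right) \frac{1}{235} + 141547\right) 253598 = -71585 + \left(\frac{4}{235} + 141547\right) 253598 = -71585 + \frac{33263549}{235} \cdot 253598 = -71585 + \frac{8435569499302}{235} = \frac{8435552676827}{235}$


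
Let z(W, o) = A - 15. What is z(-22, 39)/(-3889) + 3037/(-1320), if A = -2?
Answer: -11788453/5133480 ≈ -2.2964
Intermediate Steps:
z(W, o) = -17 (z(W, o) = -2 - 15 = -17)
z(-22, 39)/(-3889) + 3037/(-1320) = -17/(-3889) + 3037/(-1320) = -17*(-1/3889) + 3037*(-1/1320) = 17/3889 - 3037/1320 = -11788453/5133480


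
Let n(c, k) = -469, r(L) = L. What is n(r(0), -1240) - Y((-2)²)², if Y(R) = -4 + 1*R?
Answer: -469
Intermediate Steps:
Y(R) = -4 + R
n(r(0), -1240) - Y((-2)²)² = -469 - (-4 + (-2)²)² = -469 - (-4 + 4)² = -469 - 1*0² = -469 - 1*0 = -469 + 0 = -469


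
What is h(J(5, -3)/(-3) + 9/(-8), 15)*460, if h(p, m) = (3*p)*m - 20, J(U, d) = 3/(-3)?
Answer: -51175/2 ≈ -25588.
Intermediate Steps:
J(U, d) = -1 (J(U, d) = 3*(-⅓) = -1)
h(p, m) = -20 + 3*m*p (h(p, m) = 3*m*p - 20 = -20 + 3*m*p)
h(J(5, -3)/(-3) + 9/(-8), 15)*460 = (-20 + 3*15*(-1/(-3) + 9/(-8)))*460 = (-20 + 3*15*(-1*(-⅓) + 9*(-⅛)))*460 = (-20 + 3*15*(⅓ - 9/8))*460 = (-20 + 3*15*(-19/24))*460 = (-20 - 285/8)*460 = -445/8*460 = -51175/2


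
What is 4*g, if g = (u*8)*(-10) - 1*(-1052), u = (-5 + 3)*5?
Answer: 7408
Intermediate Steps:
u = -10 (u = -2*5 = -10)
g = 1852 (g = -10*8*(-10) - 1*(-1052) = -80*(-10) + 1052 = 800 + 1052 = 1852)
4*g = 4*1852 = 7408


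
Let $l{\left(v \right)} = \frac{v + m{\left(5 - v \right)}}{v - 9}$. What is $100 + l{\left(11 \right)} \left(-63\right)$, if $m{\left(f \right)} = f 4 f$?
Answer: $- \frac{9565}{2} \approx -4782.5$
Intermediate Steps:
$m{\left(f \right)} = 4 f^{2}$ ($m{\left(f \right)} = 4 f f = 4 f^{2}$)
$l{\left(v \right)} = \frac{v + 4 \left(5 - v\right)^{2}}{-9 + v}$ ($l{\left(v \right)} = \frac{v + 4 \left(5 - v\right)^{2}}{v - 9} = \frac{v + 4 \left(5 - v\right)^{2}}{-9 + v}$)
$100 + l{\left(11 \right)} \left(-63\right) = 100 + \frac{11 + 4 \left(-5 + 11\right)^{2}}{-9 + 11} \left(-63\right) = 100 + \frac{11 + 4 \cdot 6^{2}}{2} \left(-63\right) = 100 + \frac{11 + 4 \cdot 36}{2} \left(-63\right) = 100 + \frac{11 + 144}{2} \left(-63\right) = 100 + \frac{1}{2} \cdot 155 \left(-63\right) = 100 + \frac{155}{2} \left(-63\right) = 100 - \frac{9765}{2} = - \frac{9565}{2}$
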